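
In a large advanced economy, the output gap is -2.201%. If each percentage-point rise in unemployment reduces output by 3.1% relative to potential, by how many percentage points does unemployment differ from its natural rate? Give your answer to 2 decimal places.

Okun's law: output gap = -β × (u - u*), so u - u* = -(output gap)/β.
u - u* = -(-2.201)/3.1 = 0.71 percentage points.

0.71 percentage points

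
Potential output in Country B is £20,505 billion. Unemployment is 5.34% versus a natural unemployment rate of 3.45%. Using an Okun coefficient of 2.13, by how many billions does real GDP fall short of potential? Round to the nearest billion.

£825 billion

Output gap = -2.13 × (5.34 - 3.45) = -2.13 × 1.89 = -4.0257%.
Actual GDP ≈ 20505 × 0.959743 ≈ 19680 billion, so the shortfall is 20505 - 19680 = 825 billion.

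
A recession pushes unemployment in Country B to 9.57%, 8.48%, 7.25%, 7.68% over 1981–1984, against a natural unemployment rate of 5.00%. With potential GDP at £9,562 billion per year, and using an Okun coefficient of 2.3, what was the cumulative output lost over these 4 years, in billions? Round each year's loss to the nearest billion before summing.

Year 1981: gap = -2.3 × (9.57 - 5) = -10.511%, loss ≈ 9562 × 10.511/100 ≈ 1005.
Year 1982: gap = -2.3 × (8.48 - 5) = -8.004%, loss ≈ 9562 × 8.004/100 ≈ 765.
Year 1983: gap = -2.3 × (7.25 - 5) = -5.175%, loss ≈ 9562 × 5.175/100 ≈ 495.
Year 1984: gap = -2.3 × (7.68 - 5) = -6.164%, loss ≈ 9562 × 6.164/100 ≈ 589.
Total lost output = 1005 + 765 + 495 + 589 = 2854 billion.

£2,854 billion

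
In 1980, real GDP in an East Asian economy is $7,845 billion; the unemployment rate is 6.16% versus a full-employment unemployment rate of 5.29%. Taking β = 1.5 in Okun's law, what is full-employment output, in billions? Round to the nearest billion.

$7,949 billion

Unemployment gap = 6.16 - 5.29 = 0.87 points, so output gap = -1.5 × 0.87 = -1.305%.
Since Y = Y* × (1 + gap/100), Y* = 7845/0.98695 ≈ 7949 billion.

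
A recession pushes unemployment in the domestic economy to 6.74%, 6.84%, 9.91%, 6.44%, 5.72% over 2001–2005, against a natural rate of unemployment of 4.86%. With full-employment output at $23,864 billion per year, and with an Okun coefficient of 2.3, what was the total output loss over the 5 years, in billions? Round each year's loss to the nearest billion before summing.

Year 2001: gap = -2.3 × (6.74 - 4.86) = -4.324%, loss ≈ 23864 × 4.324/100 ≈ 1032.
Year 2002: gap = -2.3 × (6.84 - 4.86) = -4.554%, loss ≈ 23864 × 4.554/100 ≈ 1087.
Year 2003: gap = -2.3 × (9.91 - 4.86) = -11.615%, loss ≈ 23864 × 11.615/100 ≈ 2772.
Year 2004: gap = -2.3 × (6.44 - 4.86) = -3.634%, loss ≈ 23864 × 3.634/100 ≈ 867.
Year 2005: gap = -2.3 × (5.72 - 4.86) = -1.978%, loss ≈ 23864 × 1.978/100 ≈ 472.
Total lost output = 1032 + 1087 + 2772 + 867 + 472 = 6230 billion.

$6,230 billion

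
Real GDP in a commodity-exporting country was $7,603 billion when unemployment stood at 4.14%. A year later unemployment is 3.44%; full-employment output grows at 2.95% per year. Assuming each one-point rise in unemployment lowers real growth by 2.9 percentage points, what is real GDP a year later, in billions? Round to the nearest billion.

$7,982 billion

Δu = 3.44 - 4.14 = -0.7 points.
Okun's law (growth form): g_Y = g_Y* - β × Δu = 2.95 - 2.9 × (-0.70) = 2.95 + 2.03 = 4.98%.
Real GDP in the next year = 7603 × (1 + 4.98/100) = 7603 × 1.0498 ≈ 7982 billion.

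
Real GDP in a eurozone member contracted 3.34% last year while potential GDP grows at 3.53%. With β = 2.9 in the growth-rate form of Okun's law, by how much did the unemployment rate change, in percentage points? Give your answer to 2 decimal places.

Growth-rate Okun's law: g_Y = g_Y* - β × Δu, so Δu = (g_Y* - g_Y)/β.
Δu = (3.53 + 3.34)/2.9 = 6.87/2.9 = 2.37 percentage points.

2.37 percentage points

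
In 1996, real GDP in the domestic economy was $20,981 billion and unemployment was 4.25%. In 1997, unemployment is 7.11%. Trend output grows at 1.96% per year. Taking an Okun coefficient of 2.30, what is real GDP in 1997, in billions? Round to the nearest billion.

Δu = 7.11 - 4.25 = 2.86 points.
Okun's law (growth form): g_Y = g_Y* - β × Δu = 1.96 - 2.30 × (2.86) = 1.96 - 6.578 = -4.618%.
Real GDP in the next year = 20981 × (1 - 4.618/100) = 20981 × 0.95382 ≈ 20012 billion.

$20,012 billion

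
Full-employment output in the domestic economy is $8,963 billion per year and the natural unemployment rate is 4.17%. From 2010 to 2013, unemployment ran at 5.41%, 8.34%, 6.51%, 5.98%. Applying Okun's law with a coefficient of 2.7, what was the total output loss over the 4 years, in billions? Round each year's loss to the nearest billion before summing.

$2,313 billion

Year 2010: gap = -2.7 × (5.41 - 4.17) = -3.348%, loss ≈ 8963 × 3.348/100 ≈ 300.
Year 2011: gap = -2.7 × (8.34 - 4.17) = -11.259%, loss ≈ 8963 × 11.259/100 ≈ 1009.
Year 2012: gap = -2.7 × (6.51 - 4.17) = -6.318%, loss ≈ 8963 × 6.318/100 ≈ 566.
Year 2013: gap = -2.7 × (5.98 - 4.17) = -4.887%, loss ≈ 8963 × 4.887/100 ≈ 438.
Total lost output = 300 + 1009 + 566 + 438 = 2313 billion.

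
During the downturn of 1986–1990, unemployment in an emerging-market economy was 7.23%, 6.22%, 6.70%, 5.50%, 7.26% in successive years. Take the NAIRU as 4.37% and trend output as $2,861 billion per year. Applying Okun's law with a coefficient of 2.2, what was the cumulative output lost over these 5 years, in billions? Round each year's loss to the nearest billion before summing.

Year 1986: gap = -2.2 × (7.23 - 4.37) = -6.292%, loss ≈ 2861 × 6.292/100 ≈ 180.
Year 1987: gap = -2.2 × (6.22 - 4.37) = -4.07%, loss ≈ 2861 × 4.07/100 ≈ 116.
Year 1988: gap = -2.2 × (6.7 - 4.37) = -5.126%, loss ≈ 2861 × 5.126/100 ≈ 147.
Year 1989: gap = -2.2 × (5.5 - 4.37) = -2.486%, loss ≈ 2861 × 2.486/100 ≈ 71.
Year 1990: gap = -2.2 × (7.26 - 4.37) = -6.358%, loss ≈ 2861 × 6.358/100 ≈ 182.
Total lost output = 180 + 116 + 147 + 71 + 182 = 696 billion.

$696 billion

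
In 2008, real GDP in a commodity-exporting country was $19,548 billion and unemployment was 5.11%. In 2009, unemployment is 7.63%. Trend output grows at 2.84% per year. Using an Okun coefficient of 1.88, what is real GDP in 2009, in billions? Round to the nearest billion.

Δu = 7.63 - 5.11 = 2.52 points.
Okun's law (growth form): g_Y = g_Y* - β × Δu = 2.84 - 1.88 × (2.52) = 2.84 - 4.7376 = -1.8976%.
Real GDP in the next year = 19548 × (1 - 1.8976/100) = 19548 × 0.981024 ≈ 19177 billion.

$19,177 billion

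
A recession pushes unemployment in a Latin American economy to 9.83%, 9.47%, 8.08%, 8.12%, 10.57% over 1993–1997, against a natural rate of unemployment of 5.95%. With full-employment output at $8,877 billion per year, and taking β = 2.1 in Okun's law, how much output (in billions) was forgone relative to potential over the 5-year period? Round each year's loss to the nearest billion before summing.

Year 1993: gap = -2.1 × (9.83 - 5.95) = -8.148%, loss ≈ 8877 × 8.148/100 ≈ 723.
Year 1994: gap = -2.1 × (9.47 - 5.95) = -7.392%, loss ≈ 8877 × 7.392/100 ≈ 656.
Year 1995: gap = -2.1 × (8.08 - 5.95) = -4.473%, loss ≈ 8877 × 4.473/100 ≈ 397.
Year 1996: gap = -2.1 × (8.12 - 5.95) = -4.557%, loss ≈ 8877 × 4.557/100 ≈ 405.
Year 1997: gap = -2.1 × (10.57 - 5.95) = -9.702%, loss ≈ 8877 × 9.702/100 ≈ 861.
Total lost output = 723 + 656 + 397 + 405 + 861 = 3042 billion.

$3,042 billion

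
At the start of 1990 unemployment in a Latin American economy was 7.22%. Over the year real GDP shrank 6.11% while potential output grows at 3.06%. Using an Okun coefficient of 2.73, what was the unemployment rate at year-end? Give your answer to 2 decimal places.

10.58%

Growth-rate Okun's law: g_Y = g_Y* - β × Δu, so Δu = (g_Y* - g_Y)/β.
Δu = (3.06 + 6.11)/2.73 = 9.17/2.73 = 3.36 percentage points.
Year-end unemployment = 7.22 + 3.36 = 10.58%.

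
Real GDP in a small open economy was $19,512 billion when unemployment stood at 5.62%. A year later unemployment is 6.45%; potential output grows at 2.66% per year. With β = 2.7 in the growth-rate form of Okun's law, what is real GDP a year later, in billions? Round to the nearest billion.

Δu = 6.45 - 5.62 = 0.83 points.
Okun's law (growth form): g_Y = g_Y* - β × Δu = 2.66 - 2.7 × (0.83) = 2.66 - 2.241 = 0.419%.
Real GDP in the next year = 19512 × (1 + 0.419/100) = 19512 × 1.00419 ≈ 19594 billion.

$19,594 billion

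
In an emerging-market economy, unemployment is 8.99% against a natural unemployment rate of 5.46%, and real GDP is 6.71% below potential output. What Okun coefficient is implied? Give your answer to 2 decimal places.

β ≈ 1.90

Okun's law: output gap = -β × (u - u*).
-6.71 = -β × (8.99 - 5.46) = -β × 3.53, so β = 6.71/3.53 = 1.90.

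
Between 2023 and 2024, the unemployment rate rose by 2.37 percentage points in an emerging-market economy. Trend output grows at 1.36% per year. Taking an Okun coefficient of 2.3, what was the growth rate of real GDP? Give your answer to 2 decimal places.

-4.09%

Growth-rate Okun's law: g_Y = g_Y* - β × Δu.
g_Y = 1.36 - 2.3 × (2.37) = 1.36 - 5.451 = -4.091%, i.e. -4.09% to 2 d.p.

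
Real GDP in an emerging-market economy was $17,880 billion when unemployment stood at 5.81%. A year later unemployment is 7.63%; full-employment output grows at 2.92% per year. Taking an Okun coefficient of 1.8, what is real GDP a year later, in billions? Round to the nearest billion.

$17,816 billion

Δu = 7.63 - 5.81 = 1.82 points.
Okun's law (growth form): g_Y = g_Y* - β × Δu = 2.92 - 1.8 × (1.82) = 2.92 - 3.276 = -0.356%.
Real GDP in the next year = 17880 × (1 - 0.356/100) = 17880 × 0.99644 ≈ 17816 billion.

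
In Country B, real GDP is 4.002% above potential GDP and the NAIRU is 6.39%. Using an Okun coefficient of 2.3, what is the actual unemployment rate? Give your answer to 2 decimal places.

From Okun's law, u - u* = -(output gap)/β = -(4.002)/2.3 = -1.74 points.
So u = 6.39 - 1.74 = 4.65%.

4.65%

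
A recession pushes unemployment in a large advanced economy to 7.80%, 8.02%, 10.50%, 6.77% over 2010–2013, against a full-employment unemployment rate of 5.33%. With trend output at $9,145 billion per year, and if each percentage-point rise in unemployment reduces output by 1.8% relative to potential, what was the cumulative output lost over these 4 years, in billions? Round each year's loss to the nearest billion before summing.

Year 2010: gap = -1.8 × (7.8 - 5.33) = -4.446%, loss ≈ 9145 × 4.446/100 ≈ 407.
Year 2011: gap = -1.8 × (8.02 - 5.33) = -4.842%, loss ≈ 9145 × 4.842/100 ≈ 443.
Year 2012: gap = -1.8 × (10.5 - 5.33) = -9.306%, loss ≈ 9145 × 9.306/100 ≈ 851.
Year 2013: gap = -1.8 × (6.77 - 5.33) = -2.592%, loss ≈ 9145 × 2.592/100 ≈ 237.
Total lost output = 407 + 443 + 851 + 237 = 1938 billion.

$1,938 billion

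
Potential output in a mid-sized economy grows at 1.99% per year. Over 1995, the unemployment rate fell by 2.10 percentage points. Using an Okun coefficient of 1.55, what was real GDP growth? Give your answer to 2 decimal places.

5.25%

Growth-rate Okun's law: g_Y = g_Y* - β × Δu.
g_Y = 1.99 - 1.55 × (-2.10) = 1.99 + 3.255 = 5.245%, i.e. 5.25% to 2 d.p.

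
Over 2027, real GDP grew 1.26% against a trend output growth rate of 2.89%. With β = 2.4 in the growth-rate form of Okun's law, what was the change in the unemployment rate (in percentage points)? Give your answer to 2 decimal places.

Growth-rate Okun's law: g_Y = g_Y* - β × Δu, so Δu = (g_Y* - g_Y)/β.
Δu = (2.89 - 1.26)/2.4 = 1.63/2.4 = 0.68 percentage points.

0.68 percentage points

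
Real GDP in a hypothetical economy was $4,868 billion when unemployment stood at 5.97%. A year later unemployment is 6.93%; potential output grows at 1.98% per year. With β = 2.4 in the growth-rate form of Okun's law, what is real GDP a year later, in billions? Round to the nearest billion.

$4,852 billion

Δu = 6.93 - 5.97 = 0.96 points.
Okun's law (growth form): g_Y = g_Y* - β × Δu = 1.98 - 2.4 × (0.96) = 1.98 - 2.304 = -0.324%.
Real GDP in the next year = 4868 × (1 - 0.324/100) = 4868 × 0.99676 ≈ 4852 billion.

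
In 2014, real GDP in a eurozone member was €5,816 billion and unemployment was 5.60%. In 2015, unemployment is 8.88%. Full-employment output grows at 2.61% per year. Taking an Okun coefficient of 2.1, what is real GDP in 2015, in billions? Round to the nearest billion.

Δu = 8.88 - 5.6 = 3.28 points.
Okun's law (growth form): g_Y = g_Y* - β × Δu = 2.61 - 2.1 × (3.28) = 2.61 - 6.888 = -4.278%.
Real GDP in the next year = 5816 × (1 - 4.278/100) = 5816 × 0.95722 ≈ 5567 billion.

€5,567 billion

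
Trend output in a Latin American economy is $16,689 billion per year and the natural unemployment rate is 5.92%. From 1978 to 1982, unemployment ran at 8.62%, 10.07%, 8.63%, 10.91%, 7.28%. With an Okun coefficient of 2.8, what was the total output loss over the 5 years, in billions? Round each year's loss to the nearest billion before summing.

Year 1978: gap = -2.8 × (8.62 - 5.92) = -7.56%, loss ≈ 16689 × 7.56/100 ≈ 1262.
Year 1979: gap = -2.8 × (10.07 - 5.92) = -11.62%, loss ≈ 16689 × 11.62/100 ≈ 1939.
Year 1980: gap = -2.8 × (8.63 - 5.92) = -7.588%, loss ≈ 16689 × 7.588/100 ≈ 1266.
Year 1981: gap = -2.8 × (10.91 - 5.92) = -13.972%, loss ≈ 16689 × 13.972/100 ≈ 2332.
Year 1982: gap = -2.8 × (7.28 - 5.92) = -3.808%, loss ≈ 16689 × 3.808/100 ≈ 636.
Total lost output = 1262 + 1939 + 1266 + 2332 + 636 = 7435 billion.

$7,435 billion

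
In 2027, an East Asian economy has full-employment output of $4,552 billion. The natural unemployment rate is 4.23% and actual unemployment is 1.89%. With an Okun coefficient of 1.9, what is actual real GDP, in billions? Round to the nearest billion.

Unemployment gap = 1.89 - 4.23 = -2.34 points, so the output gap is -1.9 × (-2.34) = 4.446%.
Actual GDP = 4552 × (1 + 4.446/100) = 4552 × 1.04446 ≈ 4754 billion.

$4,754 billion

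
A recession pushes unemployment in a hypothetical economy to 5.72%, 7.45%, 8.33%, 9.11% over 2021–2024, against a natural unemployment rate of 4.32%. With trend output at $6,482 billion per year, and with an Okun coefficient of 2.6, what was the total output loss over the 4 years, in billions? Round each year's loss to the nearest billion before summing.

Year 2021: gap = -2.6 × (5.72 - 4.32) = -3.64%, loss ≈ 6482 × 3.64/100 ≈ 236.
Year 2022: gap = -2.6 × (7.45 - 4.32) = -8.138%, loss ≈ 6482 × 8.138/100 ≈ 528.
Year 2023: gap = -2.6 × (8.33 - 4.32) = -10.426%, loss ≈ 6482 × 10.426/100 ≈ 676.
Year 2024: gap = -2.6 × (9.11 - 4.32) = -12.454%, loss ≈ 6482 × 12.454/100 ≈ 807.
Total lost output = 236 + 528 + 676 + 807 = 2247 billion.

$2,247 billion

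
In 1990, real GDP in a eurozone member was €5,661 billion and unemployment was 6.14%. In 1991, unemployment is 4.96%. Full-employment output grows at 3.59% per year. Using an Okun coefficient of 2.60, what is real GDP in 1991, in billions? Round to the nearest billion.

Δu = 4.96 - 6.14 = -1.18 points.
Okun's law (growth form): g_Y = g_Y* - β × Δu = 3.59 - 2.60 × (-1.18) = 3.59 + 3.068 = 6.658%.
Real GDP in the next year = 5661 × (1 + 6.658/100) = 5661 × 1.06658 ≈ 6038 billion.

€6,038 billion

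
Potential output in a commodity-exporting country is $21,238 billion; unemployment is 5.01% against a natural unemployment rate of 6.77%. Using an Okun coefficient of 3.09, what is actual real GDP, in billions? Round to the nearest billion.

$22,393 billion

Unemployment gap = 5.01 - 6.77 = -1.76 points, so the output gap is -3.09 × (-1.76) = 5.4384%.
Actual GDP = 21238 × (1 + 5.4384/100) = 21238 × 1.054384 ≈ 22393 billion.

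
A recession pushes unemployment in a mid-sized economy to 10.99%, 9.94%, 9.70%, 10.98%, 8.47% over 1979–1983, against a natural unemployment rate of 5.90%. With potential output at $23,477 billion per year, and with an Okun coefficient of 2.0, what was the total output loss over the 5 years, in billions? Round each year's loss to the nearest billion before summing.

$9,663 billion

Year 1979: gap = -2.0 × (10.99 - 5.9) = -10.18%, loss ≈ 23477 × 10.18/100 ≈ 2390.
Year 1980: gap = -2.0 × (9.94 - 5.9) = -8.08%, loss ≈ 23477 × 8.08/100 ≈ 1897.
Year 1981: gap = -2.0 × (9.7 - 5.9) = -7.6%, loss ≈ 23477 × 7.6/100 ≈ 1784.
Year 1982: gap = -2.0 × (10.98 - 5.9) = -10.16%, loss ≈ 23477 × 10.16/100 ≈ 2385.
Year 1983: gap = -2.0 × (8.47 - 5.9) = -5.14%, loss ≈ 23477 × 5.14/100 ≈ 1207.
Total lost output = 2390 + 1897 + 1784 + 2385 + 1207 = 9663 billion.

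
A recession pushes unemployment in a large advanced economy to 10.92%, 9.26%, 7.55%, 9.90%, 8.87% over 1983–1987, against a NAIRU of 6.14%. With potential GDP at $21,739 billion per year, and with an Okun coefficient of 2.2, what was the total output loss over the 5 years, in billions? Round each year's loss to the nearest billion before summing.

$7,556 billion

Year 1983: gap = -2.2 × (10.92 - 6.14) = -10.516%, loss ≈ 21739 × 10.516/100 ≈ 2286.
Year 1984: gap = -2.2 × (9.26 - 6.14) = -6.864%, loss ≈ 21739 × 6.864/100 ≈ 1492.
Year 1985: gap = -2.2 × (7.55 - 6.14) = -3.102%, loss ≈ 21739 × 3.102/100 ≈ 674.
Year 1986: gap = -2.2 × (9.9 - 6.14) = -8.272%, loss ≈ 21739 × 8.272/100 ≈ 1798.
Year 1987: gap = -2.2 × (8.87 - 6.14) = -6.006%, loss ≈ 21739 × 6.006/100 ≈ 1306.
Total lost output = 2286 + 1492 + 674 + 1798 + 1306 = 7556 billion.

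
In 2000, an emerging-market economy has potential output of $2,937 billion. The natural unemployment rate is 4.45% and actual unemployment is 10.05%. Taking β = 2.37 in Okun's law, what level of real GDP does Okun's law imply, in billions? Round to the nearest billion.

Unemployment gap = 10.05 - 4.45 = 5.6 points, so the output gap is -2.37 × 5.6 = -13.272%.
Actual GDP = 2937 × (1 - 13.272/100) = 2937 × 0.86728 ≈ 2547 billion.

$2,547 billion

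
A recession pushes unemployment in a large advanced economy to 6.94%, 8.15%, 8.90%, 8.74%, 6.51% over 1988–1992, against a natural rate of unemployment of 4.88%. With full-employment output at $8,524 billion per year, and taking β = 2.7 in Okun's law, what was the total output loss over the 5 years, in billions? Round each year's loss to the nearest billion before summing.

Year 1988: gap = -2.7 × (6.94 - 4.88) = -5.562%, loss ≈ 8524 × 5.562/100 ≈ 474.
Year 1989: gap = -2.7 × (8.15 - 4.88) = -8.829%, loss ≈ 8524 × 8.829/100 ≈ 753.
Year 1990: gap = -2.7 × (8.9 - 4.88) = -10.854%, loss ≈ 8524 × 10.854/100 ≈ 925.
Year 1991: gap = -2.7 × (8.74 - 4.88) = -10.422%, loss ≈ 8524 × 10.422/100 ≈ 888.
Year 1992: gap = -2.7 × (6.51 - 4.88) = -4.401%, loss ≈ 8524 × 4.401/100 ≈ 375.
Total lost output = 474 + 753 + 925 + 888 + 375 = 3415 billion.

$3,415 billion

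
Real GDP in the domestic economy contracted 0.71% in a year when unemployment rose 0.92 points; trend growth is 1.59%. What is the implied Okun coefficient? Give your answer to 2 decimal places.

β ≈ 2.50

Growth form: g_Y = g_Y* - β × Δu, so β = (g_Y* - g_Y)/Δu.
β = (1.59 + 0.71)/0.92 = 2.3/0.92 = 2.50.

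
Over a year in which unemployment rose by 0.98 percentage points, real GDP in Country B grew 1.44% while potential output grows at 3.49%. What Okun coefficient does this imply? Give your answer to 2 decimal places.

Growth form: g_Y = g_Y* - β × Δu, so β = (g_Y* - g_Y)/Δu.
β = (3.49 - 1.44)/0.98 = 2.05/0.98 = 2.09.

β ≈ 2.09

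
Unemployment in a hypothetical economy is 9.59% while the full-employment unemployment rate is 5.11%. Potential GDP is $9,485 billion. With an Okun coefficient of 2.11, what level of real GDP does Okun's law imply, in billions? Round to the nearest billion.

$8,588 billion

Unemployment gap = 9.59 - 5.11 = 4.48 points, so the output gap is -2.11 × 4.48 = -9.4528%.
Actual GDP = 9485 × (1 - 9.4528/100) = 9485 × 0.905472 ≈ 8588 billion.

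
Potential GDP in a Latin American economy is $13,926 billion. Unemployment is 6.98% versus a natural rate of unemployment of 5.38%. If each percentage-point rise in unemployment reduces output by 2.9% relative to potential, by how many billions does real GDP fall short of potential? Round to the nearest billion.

$646 billion

Output gap = -2.9 × (6.98 - 5.38) = -2.9 × 1.6 = -4.64%.
Actual GDP ≈ 13926 × 0.9536 ≈ 13280 billion, so the shortfall is 13926 - 13280 = 646 billion.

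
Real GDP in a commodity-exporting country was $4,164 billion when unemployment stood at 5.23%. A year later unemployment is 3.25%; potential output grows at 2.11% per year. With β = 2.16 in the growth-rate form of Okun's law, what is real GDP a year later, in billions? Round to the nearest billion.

$4,430 billion

Δu = 3.25 - 5.23 = -1.98 points.
Okun's law (growth form): g_Y = g_Y* - β × Δu = 2.11 - 2.16 × (-1.98) = 2.11 + 4.2768 = 6.3868%.
Real GDP in the next year = 4164 × (1 + 6.3868/100) = 4164 × 1.063868 ≈ 4430 billion.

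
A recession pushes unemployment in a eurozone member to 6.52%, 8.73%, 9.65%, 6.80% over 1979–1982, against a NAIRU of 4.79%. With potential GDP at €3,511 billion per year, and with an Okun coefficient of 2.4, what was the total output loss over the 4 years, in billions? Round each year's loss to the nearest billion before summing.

Year 1979: gap = -2.4 × (6.52 - 4.79) = -4.152%, loss ≈ 3511 × 4.152/100 ≈ 146.
Year 1980: gap = -2.4 × (8.73 - 4.79) = -9.456%, loss ≈ 3511 × 9.456/100 ≈ 332.
Year 1981: gap = -2.4 × (9.65 - 4.79) = -11.664%, loss ≈ 3511 × 11.664/100 ≈ 410.
Year 1982: gap = -2.4 × (6.8 - 4.79) = -4.824%, loss ≈ 3511 × 4.824/100 ≈ 169.
Total lost output = 146 + 332 + 410 + 169 = 1057 billion.

€1,057 billion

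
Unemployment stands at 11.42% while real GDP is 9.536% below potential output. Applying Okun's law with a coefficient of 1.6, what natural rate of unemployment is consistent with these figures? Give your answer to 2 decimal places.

From Okun's law, u - u* = -(output gap)/β = -(-9.536)/1.6 = 5.96 points.
So u* = 11.42 - 5.96 = 5.46%.

5.46%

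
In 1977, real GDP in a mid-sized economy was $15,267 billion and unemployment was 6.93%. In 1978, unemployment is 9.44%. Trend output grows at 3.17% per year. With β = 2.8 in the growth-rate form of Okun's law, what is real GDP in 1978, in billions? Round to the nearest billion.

Δu = 9.44 - 6.93 = 2.51 points.
Okun's law (growth form): g_Y = g_Y* - β × Δu = 3.17 - 2.8 × (2.51) = 3.17 - 7.028 = -3.858%.
Real GDP in the next year = 15267 × (1 - 3.858/100) = 15267 × 0.96142 ≈ 14678 billion.

$14,678 billion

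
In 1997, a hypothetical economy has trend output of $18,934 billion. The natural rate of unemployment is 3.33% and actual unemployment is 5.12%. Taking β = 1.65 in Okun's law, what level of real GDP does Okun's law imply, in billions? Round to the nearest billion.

$18,375 billion

Unemployment gap = 5.12 - 3.33 = 1.79 points, so the output gap is -1.65 × 1.79 = -2.9535%.
Actual GDP = 18934 × (1 - 2.9535/100) = 18934 × 0.970465 ≈ 18375 billion.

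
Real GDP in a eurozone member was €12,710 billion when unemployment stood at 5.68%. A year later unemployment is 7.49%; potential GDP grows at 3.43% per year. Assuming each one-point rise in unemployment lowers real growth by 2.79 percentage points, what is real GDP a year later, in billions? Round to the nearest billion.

€12,504 billion

Δu = 7.49 - 5.68 = 1.81 points.
Okun's law (growth form): g_Y = g_Y* - β × Δu = 3.43 - 2.79 × (1.81) = 3.43 - 5.0499 = -1.6199%.
Real GDP in the next year = 12710 × (1 - 1.6199/100) = 12710 × 0.983801 ≈ 12504 billion.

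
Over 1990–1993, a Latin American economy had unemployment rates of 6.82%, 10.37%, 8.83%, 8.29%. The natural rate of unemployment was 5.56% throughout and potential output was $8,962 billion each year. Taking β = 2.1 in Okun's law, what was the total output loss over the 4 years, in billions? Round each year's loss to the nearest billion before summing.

Year 1990: gap = -2.1 × (6.82 - 5.56) = -2.646%, loss ≈ 8962 × 2.646/100 ≈ 237.
Year 1991: gap = -2.1 × (10.37 - 5.56) = -10.101%, loss ≈ 8962 × 10.101/100 ≈ 905.
Year 1992: gap = -2.1 × (8.83 - 5.56) = -6.867%, loss ≈ 8962 × 6.867/100 ≈ 615.
Year 1993: gap = -2.1 × (8.29 - 5.56) = -5.733%, loss ≈ 8962 × 5.733/100 ≈ 514.
Total lost output = 237 + 905 + 615 + 514 = 2271 billion.

$2,271 billion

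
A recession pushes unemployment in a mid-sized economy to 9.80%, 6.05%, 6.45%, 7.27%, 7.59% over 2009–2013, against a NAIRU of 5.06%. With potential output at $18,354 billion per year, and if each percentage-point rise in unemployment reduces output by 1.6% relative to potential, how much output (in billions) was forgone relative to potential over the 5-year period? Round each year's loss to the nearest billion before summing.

Year 2009: gap = -1.6 × (9.8 - 5.06) = -7.584%, loss ≈ 18354 × 7.584/100 ≈ 1392.
Year 2010: gap = -1.6 × (6.05 - 5.06) = -1.584%, loss ≈ 18354 × 1.584/100 ≈ 291.
Year 2011: gap = -1.6 × (6.45 - 5.06) = -2.224%, loss ≈ 18354 × 2.224/100 ≈ 408.
Year 2012: gap = -1.6 × (7.27 - 5.06) = -3.536%, loss ≈ 18354 × 3.536/100 ≈ 649.
Year 2013: gap = -1.6 × (7.59 - 5.06) = -4.048%, loss ≈ 18354 × 4.048/100 ≈ 743.
Total lost output = 1392 + 291 + 408 + 649 + 743 = 3483 billion.

$3,483 billion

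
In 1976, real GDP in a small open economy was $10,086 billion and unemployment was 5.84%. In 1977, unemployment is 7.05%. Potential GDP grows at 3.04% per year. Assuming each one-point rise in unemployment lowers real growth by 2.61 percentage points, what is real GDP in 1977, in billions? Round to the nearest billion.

$10,074 billion

Δu = 7.05 - 5.84 = 1.21 points.
Okun's law (growth form): g_Y = g_Y* - β × Δu = 3.04 - 2.61 × (1.21) = 3.04 - 3.1581 = -0.1181%.
Real GDP in the next year = 10086 × (1 - 0.1181/100) = 10086 × 0.998819 ≈ 10074 billion.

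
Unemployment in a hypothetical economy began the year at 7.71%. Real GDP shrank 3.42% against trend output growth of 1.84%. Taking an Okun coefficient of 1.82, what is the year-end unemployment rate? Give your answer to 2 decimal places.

Growth-rate Okun's law: g_Y = g_Y* - β × Δu, so Δu = (g_Y* - g_Y)/β.
Δu = (1.84 + 3.42)/1.82 = 5.26/1.82 = 2.89 percentage points.
Year-end unemployment = 7.71 + 2.89 = 10.60%.

10.60%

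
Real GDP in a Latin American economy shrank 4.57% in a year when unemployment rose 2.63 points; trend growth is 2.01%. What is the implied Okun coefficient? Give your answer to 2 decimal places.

β ≈ 2.50

Growth form: g_Y = g_Y* - β × Δu, so β = (g_Y* - g_Y)/Δu.
β = (2.01 + 4.57)/2.63 = 6.58/2.63 = 2.50.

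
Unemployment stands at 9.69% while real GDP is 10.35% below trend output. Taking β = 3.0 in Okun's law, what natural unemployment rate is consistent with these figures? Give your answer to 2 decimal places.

6.24%

From Okun's law, u - u* = -(output gap)/β = -(-10.35)/3.0 = 3.45 points.
So u* = 9.69 - 3.45 = 6.24%.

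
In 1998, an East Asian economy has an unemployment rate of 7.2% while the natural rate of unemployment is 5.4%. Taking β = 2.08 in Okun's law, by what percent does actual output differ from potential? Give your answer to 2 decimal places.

-3.74%

The unemployment gap is 7.2 - 5.4 = 1.8 percentage points.
Okun's law gives an output gap of -2.08 × 1.8 = -3.744%, i.e. 3.74% below potential.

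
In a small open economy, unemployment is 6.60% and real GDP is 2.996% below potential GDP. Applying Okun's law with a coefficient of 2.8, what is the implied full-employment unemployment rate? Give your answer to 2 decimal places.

From Okun's law, u - u* = -(output gap)/β = -(-2.996)/2.8 = 1.07 points.
So u* = 6.6 - 1.07 = 5.53%.

5.53%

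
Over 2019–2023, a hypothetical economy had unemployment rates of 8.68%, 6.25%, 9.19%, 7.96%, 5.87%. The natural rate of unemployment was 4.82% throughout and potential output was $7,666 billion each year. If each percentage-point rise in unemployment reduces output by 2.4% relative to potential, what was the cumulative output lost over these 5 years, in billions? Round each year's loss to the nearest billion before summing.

$2,548 billion

Year 2019: gap = -2.4 × (8.68 - 4.82) = -9.264%, loss ≈ 7666 × 9.264/100 ≈ 710.
Year 2020: gap = -2.4 × (6.25 - 4.82) = -3.432%, loss ≈ 7666 × 3.432/100 ≈ 263.
Year 2021: gap = -2.4 × (9.19 - 4.82) = -10.488%, loss ≈ 7666 × 10.488/100 ≈ 804.
Year 2022: gap = -2.4 × (7.96 - 4.82) = -7.536%, loss ≈ 7666 × 7.536/100 ≈ 578.
Year 2023: gap = -2.4 × (5.87 - 4.82) = -2.52%, loss ≈ 7666 × 2.52/100 ≈ 193.
Total lost output = 710 + 263 + 804 + 578 + 193 = 2548 billion.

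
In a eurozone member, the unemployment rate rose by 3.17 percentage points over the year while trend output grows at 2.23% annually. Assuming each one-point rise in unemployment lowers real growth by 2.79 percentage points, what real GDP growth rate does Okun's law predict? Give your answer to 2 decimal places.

Growth-rate Okun's law: g_Y = g_Y* - β × Δu.
g_Y = 2.23 - 2.79 × (3.17) = 2.23 - 8.8443 = -6.6143%, i.e. -6.61% to 2 d.p.

-6.61%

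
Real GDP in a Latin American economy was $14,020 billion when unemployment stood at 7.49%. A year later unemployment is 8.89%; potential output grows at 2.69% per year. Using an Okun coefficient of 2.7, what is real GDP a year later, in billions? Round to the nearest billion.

Δu = 8.89 - 7.49 = 1.4 points.
Okun's law (growth form): g_Y = g_Y* - β × Δu = 2.69 - 2.7 × (1.40) = 2.69 - 3.78 = -1.09%.
Real GDP in the next year = 14020 × (1 - 1.09/100) = 14020 × 0.9891 ≈ 13867 billion.

$13,867 billion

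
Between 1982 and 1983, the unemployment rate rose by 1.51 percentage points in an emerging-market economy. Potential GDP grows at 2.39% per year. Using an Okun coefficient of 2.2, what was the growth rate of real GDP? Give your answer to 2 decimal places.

Growth-rate Okun's law: g_Y = g_Y* - β × Δu.
g_Y = 2.39 - 2.2 × (1.51) = 2.39 - 3.322 = -0.932%, i.e. -0.93% to 2 d.p.

-0.93%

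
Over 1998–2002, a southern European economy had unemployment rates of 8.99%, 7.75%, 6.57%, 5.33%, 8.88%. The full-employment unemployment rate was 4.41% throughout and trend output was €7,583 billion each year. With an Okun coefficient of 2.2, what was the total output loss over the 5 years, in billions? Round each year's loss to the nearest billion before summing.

Year 1998: gap = -2.2 × (8.99 - 4.41) = -10.076%, loss ≈ 7583 × 10.076/100 ≈ 764.
Year 1999: gap = -2.2 × (7.75 - 4.41) = -7.348%, loss ≈ 7583 × 7.348/100 ≈ 557.
Year 2000: gap = -2.2 × (6.57 - 4.41) = -4.752%, loss ≈ 7583 × 4.752/100 ≈ 360.
Year 2001: gap = -2.2 × (5.33 - 4.41) = -2.024%, loss ≈ 7583 × 2.024/100 ≈ 153.
Year 2002: gap = -2.2 × (8.88 - 4.41) = -9.834%, loss ≈ 7583 × 9.834/100 ≈ 746.
Total lost output = 764 + 557 + 360 + 153 + 746 = 2580 billion.

€2,580 billion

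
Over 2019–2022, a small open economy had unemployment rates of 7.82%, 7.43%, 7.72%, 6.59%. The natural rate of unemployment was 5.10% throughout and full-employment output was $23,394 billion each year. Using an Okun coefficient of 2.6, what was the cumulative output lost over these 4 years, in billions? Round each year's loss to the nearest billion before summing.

$5,571 billion

Year 2019: gap = -2.6 × (7.82 - 5.1) = -7.072%, loss ≈ 23394 × 7.072/100 ≈ 1654.
Year 2020: gap = -2.6 × (7.43 - 5.1) = -6.058%, loss ≈ 23394 × 6.058/100 ≈ 1417.
Year 2021: gap = -2.6 × (7.72 - 5.1) = -6.812%, loss ≈ 23394 × 6.812/100 ≈ 1594.
Year 2022: gap = -2.6 × (6.59 - 5.1) = -3.874%, loss ≈ 23394 × 3.874/100 ≈ 906.
Total lost output = 1654 + 1417 + 1594 + 906 = 5571 billion.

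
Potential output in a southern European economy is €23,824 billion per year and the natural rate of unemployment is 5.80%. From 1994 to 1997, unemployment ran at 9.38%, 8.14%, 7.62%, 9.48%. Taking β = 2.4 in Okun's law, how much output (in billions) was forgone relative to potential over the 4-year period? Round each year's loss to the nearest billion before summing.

Year 1994: gap = -2.4 × (9.38 - 5.8) = -8.592%, loss ≈ 23824 × 8.592/100 ≈ 2047.
Year 1995: gap = -2.4 × (8.14 - 5.8) = -5.616%, loss ≈ 23824 × 5.616/100 ≈ 1338.
Year 1996: gap = -2.4 × (7.62 - 5.8) = -4.368%, loss ≈ 23824 × 4.368/100 ≈ 1041.
Year 1997: gap = -2.4 × (9.48 - 5.8) = -8.832%, loss ≈ 23824 × 8.832/100 ≈ 2104.
Total lost output = 2047 + 1338 + 1041 + 2104 = 6530 billion.

€6,530 billion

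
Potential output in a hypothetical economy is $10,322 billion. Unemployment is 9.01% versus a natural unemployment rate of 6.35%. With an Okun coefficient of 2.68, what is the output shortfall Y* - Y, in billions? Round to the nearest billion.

$736 billion

Output gap = -2.68 × (9.01 - 6.35) = -2.68 × 2.66 = -7.1288%.
Actual GDP ≈ 10322 × 0.928712 ≈ 9586 billion, so the shortfall is 10322 - 9586 = 736 billion.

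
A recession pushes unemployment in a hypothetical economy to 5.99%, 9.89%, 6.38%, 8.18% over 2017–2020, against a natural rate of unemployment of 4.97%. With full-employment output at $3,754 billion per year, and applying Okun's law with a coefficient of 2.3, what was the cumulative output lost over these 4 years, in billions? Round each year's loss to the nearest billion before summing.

$912 billion

Year 2017: gap = -2.3 × (5.99 - 4.97) = -2.346%, loss ≈ 3754 × 2.346/100 ≈ 88.
Year 2018: gap = -2.3 × (9.89 - 4.97) = -11.316%, loss ≈ 3754 × 11.316/100 ≈ 425.
Year 2019: gap = -2.3 × (6.38 - 4.97) = -3.243%, loss ≈ 3754 × 3.243/100 ≈ 122.
Year 2020: gap = -2.3 × (8.18 - 4.97) = -7.383%, loss ≈ 3754 × 7.383/100 ≈ 277.
Total lost output = 88 + 425 + 122 + 277 = 912 billion.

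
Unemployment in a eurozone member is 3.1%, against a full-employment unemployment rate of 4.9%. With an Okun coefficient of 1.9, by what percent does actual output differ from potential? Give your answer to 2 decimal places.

The unemployment gap is 3.1 - 4.9 = -1.8 percentage points.
Okun's law gives an output gap of -1.9 × (-1.8) = 3.42%, i.e. 3.42% above potential.

3.42%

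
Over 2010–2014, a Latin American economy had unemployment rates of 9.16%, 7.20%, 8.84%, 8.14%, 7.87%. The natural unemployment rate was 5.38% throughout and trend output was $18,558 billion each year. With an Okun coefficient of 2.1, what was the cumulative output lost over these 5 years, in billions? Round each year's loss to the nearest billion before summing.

$5,576 billion

Year 2010: gap = -2.1 × (9.16 - 5.38) = -7.938%, loss ≈ 18558 × 7.938/100 ≈ 1473.
Year 2011: gap = -2.1 × (7.2 - 5.38) = -3.822%, loss ≈ 18558 × 3.822/100 ≈ 709.
Year 2012: gap = -2.1 × (8.84 - 5.38) = -7.266%, loss ≈ 18558 × 7.266/100 ≈ 1348.
Year 2013: gap = -2.1 × (8.14 - 5.38) = -5.796%, loss ≈ 18558 × 5.796/100 ≈ 1076.
Year 2014: gap = -2.1 × (7.87 - 5.38) = -5.229%, loss ≈ 18558 × 5.229/100 ≈ 970.
Total lost output = 1473 + 709 + 1348 + 1076 + 970 = 5576 billion.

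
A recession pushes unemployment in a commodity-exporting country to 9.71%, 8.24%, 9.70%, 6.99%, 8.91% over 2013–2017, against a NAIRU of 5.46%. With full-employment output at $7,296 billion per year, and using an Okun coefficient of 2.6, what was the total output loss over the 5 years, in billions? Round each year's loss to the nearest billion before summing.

Year 2013: gap = -2.6 × (9.71 - 5.46) = -11.05%, loss ≈ 7296 × 11.05/100 ≈ 806.
Year 2014: gap = -2.6 × (8.24 - 5.46) = -7.228%, loss ≈ 7296 × 7.228/100 ≈ 527.
Year 2015: gap = -2.6 × (9.7 - 5.46) = -11.024%, loss ≈ 7296 × 11.024/100 ≈ 804.
Year 2016: gap = -2.6 × (6.99 - 5.46) = -3.978%, loss ≈ 7296 × 3.978/100 ≈ 290.
Year 2017: gap = -2.6 × (8.91 - 5.46) = -8.97%, loss ≈ 7296 × 8.97/100 ≈ 654.
Total lost output = 806 + 527 + 804 + 290 + 654 = 3081 billion.

$3,081 billion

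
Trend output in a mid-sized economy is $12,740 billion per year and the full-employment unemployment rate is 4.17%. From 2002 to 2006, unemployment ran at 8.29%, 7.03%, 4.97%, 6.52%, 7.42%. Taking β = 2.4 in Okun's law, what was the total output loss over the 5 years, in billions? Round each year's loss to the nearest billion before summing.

$4,092 billion

Year 2002: gap = -2.4 × (8.29 - 4.17) = -9.888%, loss ≈ 12740 × 9.888/100 ≈ 1260.
Year 2003: gap = -2.4 × (7.03 - 4.17) = -6.864%, loss ≈ 12740 × 6.864/100 ≈ 874.
Year 2004: gap = -2.4 × (4.97 - 4.17) = -1.92%, loss ≈ 12740 × 1.92/100 ≈ 245.
Year 2005: gap = -2.4 × (6.52 - 4.17) = -5.64%, loss ≈ 12740 × 5.64/100 ≈ 719.
Year 2006: gap = -2.4 × (7.42 - 4.17) = -7.8%, loss ≈ 12740 × 7.8/100 ≈ 994.
Total lost output = 1260 + 874 + 245 + 719 + 994 = 4092 billion.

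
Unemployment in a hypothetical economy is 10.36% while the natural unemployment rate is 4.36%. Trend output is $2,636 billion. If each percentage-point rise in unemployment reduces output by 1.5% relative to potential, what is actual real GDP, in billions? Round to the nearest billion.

Unemployment gap = 10.36 - 4.36 = 6 points, so the output gap is -1.5 × 6 = -9%.
Actual GDP = 2636 × (1 - 9/100) = 2636 × 0.91 ≈ 2399 billion.

$2,399 billion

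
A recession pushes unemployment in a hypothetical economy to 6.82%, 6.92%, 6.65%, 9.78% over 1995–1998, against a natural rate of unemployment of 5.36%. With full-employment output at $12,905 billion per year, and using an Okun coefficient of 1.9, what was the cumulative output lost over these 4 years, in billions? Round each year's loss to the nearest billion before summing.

$2,141 billion

Year 1995: gap = -1.9 × (6.82 - 5.36) = -2.774%, loss ≈ 12905 × 2.774/100 ≈ 358.
Year 1996: gap = -1.9 × (6.92 - 5.36) = -2.964%, loss ≈ 12905 × 2.964/100 ≈ 383.
Year 1997: gap = -1.9 × (6.65 - 5.36) = -2.451%, loss ≈ 12905 × 2.451/100 ≈ 316.
Year 1998: gap = -1.9 × (9.78 - 5.36) = -8.398%, loss ≈ 12905 × 8.398/100 ≈ 1084.
Total lost output = 358 + 383 + 316 + 1084 = 2141 billion.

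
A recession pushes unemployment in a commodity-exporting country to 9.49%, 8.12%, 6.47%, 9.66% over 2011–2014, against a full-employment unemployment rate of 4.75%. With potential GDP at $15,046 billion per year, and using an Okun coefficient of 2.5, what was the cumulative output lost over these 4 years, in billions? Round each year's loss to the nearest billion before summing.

Year 2011: gap = -2.5 × (9.49 - 4.75) = -11.85%, loss ≈ 15046 × 11.85/100 ≈ 1783.
Year 2012: gap = -2.5 × (8.12 - 4.75) = -8.425%, loss ≈ 15046 × 8.425/100 ≈ 1268.
Year 2013: gap = -2.5 × (6.47 - 4.75) = -4.3%, loss ≈ 15046 × 4.3/100 ≈ 647.
Year 2014: gap = -2.5 × (9.66 - 4.75) = -12.275%, loss ≈ 15046 × 12.275/100 ≈ 1847.
Total lost output = 1783 + 1268 + 647 + 1847 = 5545 billion.

$5,545 billion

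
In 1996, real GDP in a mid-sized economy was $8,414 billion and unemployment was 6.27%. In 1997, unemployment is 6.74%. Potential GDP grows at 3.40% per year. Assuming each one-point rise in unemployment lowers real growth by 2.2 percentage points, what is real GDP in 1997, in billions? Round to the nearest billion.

$8,613 billion

Δu = 6.74 - 6.27 = 0.47 points.
Okun's law (growth form): g_Y = g_Y* - β × Δu = 3.40 - 2.2 × (0.47) = 3.4 - 1.034 = 2.366%.
Real GDP in the next year = 8414 × (1 + 2.366/100) = 8414 × 1.02366 ≈ 8613 billion.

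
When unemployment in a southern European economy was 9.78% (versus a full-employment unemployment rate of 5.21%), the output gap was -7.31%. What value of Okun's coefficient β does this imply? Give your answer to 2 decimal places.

β ≈ 1.60

Okun's law: output gap = -β × (u - u*).
-7.31 = -β × (9.78 - 5.21) = -β × 4.57, so β = 7.31/4.57 = 1.60.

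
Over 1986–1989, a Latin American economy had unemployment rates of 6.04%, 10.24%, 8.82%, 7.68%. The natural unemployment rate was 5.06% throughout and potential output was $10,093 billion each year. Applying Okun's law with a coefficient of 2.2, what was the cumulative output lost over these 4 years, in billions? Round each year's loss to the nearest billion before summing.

$2,785 billion

Year 1986: gap = -2.2 × (6.04 - 5.06) = -2.156%, loss ≈ 10093 × 2.156/100 ≈ 218.
Year 1987: gap = -2.2 × (10.24 - 5.06) = -11.396%, loss ≈ 10093 × 11.396/100 ≈ 1150.
Year 1988: gap = -2.2 × (8.82 - 5.06) = -8.272%, loss ≈ 10093 × 8.272/100 ≈ 835.
Year 1989: gap = -2.2 × (7.68 - 5.06) = -5.764%, loss ≈ 10093 × 5.764/100 ≈ 582.
Total lost output = 218 + 1150 + 835 + 582 = 2785 billion.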